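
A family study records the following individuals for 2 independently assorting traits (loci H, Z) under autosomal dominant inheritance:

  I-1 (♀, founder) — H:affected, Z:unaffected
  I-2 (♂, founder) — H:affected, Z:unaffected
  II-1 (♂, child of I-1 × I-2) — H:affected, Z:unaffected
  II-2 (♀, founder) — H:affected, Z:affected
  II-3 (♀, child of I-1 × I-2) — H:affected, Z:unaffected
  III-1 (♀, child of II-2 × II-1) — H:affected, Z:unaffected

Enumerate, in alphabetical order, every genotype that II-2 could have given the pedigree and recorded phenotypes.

II-2 ∈ {HH Zz, Hh Zz}

H/I-1 aff ·: Hh|HH
H/I-2 aff ·: Hh|HH
H/II-1 aff I-1×I-2: Hh|HH
H/II-2 aff ·: Hh|HH
H/II-3 aff I-1×I-2: Hh|HH
H/III-1 aff II-2×II-1: Hh|HH
⇒ H over [I-1,I-2,II-1,II-2,II-3,III-1]: 45 consistent
Z/I-1 un ·: zz
Z/I-2 un ·: zz
Z/II-1 un I-1×I-2: zz
Z/II-2 aff ·: Zz
Z/II-3 un I-1×I-2: zz
Z/III-1 un II-2×II-1: zz
⇒ Z over [I-1,I-2,II-1,II-2,II-3,III-1]: 1 consistent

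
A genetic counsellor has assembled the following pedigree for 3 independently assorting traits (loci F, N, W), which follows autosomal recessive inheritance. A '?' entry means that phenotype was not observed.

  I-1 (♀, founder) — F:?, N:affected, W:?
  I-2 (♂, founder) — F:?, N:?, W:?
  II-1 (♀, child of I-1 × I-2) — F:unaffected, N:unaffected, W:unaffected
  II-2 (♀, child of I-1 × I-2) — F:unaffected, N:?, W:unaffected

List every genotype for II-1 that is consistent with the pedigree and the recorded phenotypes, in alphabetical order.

F/I-1 ? ·: FF|Ff|ff
F/I-2 ? ·: FF|Ff|ff
F/II-1 un I-1×I-2: FF|Ff
F/II-2 un I-1×I-2: FF|Ff
⇒ F over [I-1,I-2,II-1,II-2]: 17 consistent
N/I-1 aff ·: nn
N/I-2 ? ·: NN|Nn
N/II-1 un I-1×I-2: Nn
N/II-2 ? I-1×I-2: Nn|nn
⇒ N over [I-1,I-2,II-1,II-2]: 3 consistent
W/I-1 ? ·: WW|Ww|ww
W/I-2 ? ·: WW|Ww|ww
W/II-1 un I-1×I-2: WW|Ww
W/II-2 un I-1×I-2: WW|Ww
⇒ W over [I-1,I-2,II-1,II-2]: 17 consistent

II-1 ∈ {FF Nn WW, FF Nn Ww, Ff Nn WW, Ff Nn Ww}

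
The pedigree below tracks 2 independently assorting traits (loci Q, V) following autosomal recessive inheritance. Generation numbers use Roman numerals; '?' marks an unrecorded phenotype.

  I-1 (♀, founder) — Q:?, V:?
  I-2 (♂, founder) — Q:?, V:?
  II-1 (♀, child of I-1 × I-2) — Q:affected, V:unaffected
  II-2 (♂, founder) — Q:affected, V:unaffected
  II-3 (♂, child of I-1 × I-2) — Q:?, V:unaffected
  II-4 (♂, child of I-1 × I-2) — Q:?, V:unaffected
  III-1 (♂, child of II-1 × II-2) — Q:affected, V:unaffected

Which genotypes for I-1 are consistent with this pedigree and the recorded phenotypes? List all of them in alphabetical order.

Q/I-1 ? ·: Qq|qq
Q/I-2 ? ·: Qq|qq
Q/II-1 aff I-1×I-2: qq
Q/II-2 aff ·: qq
Q/II-3 ? I-1×I-2: QQ|Qq|qq
Q/II-4 ? I-1×I-2: QQ|Qq|qq
Q/III-1 aff II-1×II-2: qq
⇒ Q over [I-1,I-2,II-1,II-2,II-3,II-4,III-1]: 18 consistent
V/I-1 ? ·: VV|Vv|vv
V/I-2 ? ·: VV|Vv|vv
V/II-1 un I-1×I-2: VV|Vv
V/II-2 un ·: VV|Vv
V/II-3 un I-1×I-2: VV|Vv
V/II-4 un I-1×I-2: VV|Vv
V/III-1 un II-1×II-2: VV|Vv
⇒ V over [I-1,I-2,II-1,II-2,II-3,II-4,III-1]: 103 consistent

I-1 ∈ {Qq VV, Qq Vv, Qq vv, qq VV, qq Vv, qq vv}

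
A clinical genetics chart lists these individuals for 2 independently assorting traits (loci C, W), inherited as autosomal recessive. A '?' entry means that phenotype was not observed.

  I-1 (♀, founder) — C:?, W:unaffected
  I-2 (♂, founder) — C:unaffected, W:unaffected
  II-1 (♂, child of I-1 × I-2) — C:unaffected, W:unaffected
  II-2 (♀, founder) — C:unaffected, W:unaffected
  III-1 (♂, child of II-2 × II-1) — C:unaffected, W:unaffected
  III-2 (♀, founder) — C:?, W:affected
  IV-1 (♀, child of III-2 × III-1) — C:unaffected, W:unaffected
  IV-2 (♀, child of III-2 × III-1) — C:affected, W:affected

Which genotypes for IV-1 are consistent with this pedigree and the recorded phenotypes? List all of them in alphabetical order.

IV-1 ∈ {CC Ww, Cc Ww}

C/I-1 ? ·: CC|Cc|cc
C/I-2 un ·: CC|Cc
C/II-1 un I-1×I-2: CC|Cc
C/II-2 un ·: CC|Cc
C/III-1 un II-2×II-1: Cc
C/III-2 ? ·: Cc|cc
C/IV-1 un III-2×III-1: CC|Cc
C/IV-2 aff III-2×III-1: cc
⇒ C over [I-1,I-2,II-1,II-2,III-1,III-2,IV-1,IV-2]: 42 consistent
W/I-1 un ·: WW|Ww
W/I-2 un ·: WW|Ww
W/II-1 un I-1×I-2: WW|Ww
W/II-2 un ·: WW|Ww
W/III-1 un II-2×II-1: Ww
W/III-2 aff ·: ww
W/IV-1 un III-2×III-1: Ww
W/IV-2 aff III-2×III-1: ww
⇒ W over [I-1,I-2,II-1,II-2,III-1,III-2,IV-1,IV-2]: 10 consistent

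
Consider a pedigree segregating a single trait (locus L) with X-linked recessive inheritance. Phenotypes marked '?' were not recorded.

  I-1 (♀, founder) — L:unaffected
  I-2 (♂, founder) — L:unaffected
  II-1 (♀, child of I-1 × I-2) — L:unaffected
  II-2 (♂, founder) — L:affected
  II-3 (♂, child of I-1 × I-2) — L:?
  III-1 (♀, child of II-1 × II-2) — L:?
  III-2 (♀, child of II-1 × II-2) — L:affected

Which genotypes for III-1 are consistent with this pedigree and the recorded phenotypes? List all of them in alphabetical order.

III-1 ∈ {X^LX^l, X^lX^l}

L/I-1 un ·: X^LX^l
L/I-2 un ·: X^LY
L/II-1 un I-1×I-2: X^LX^l
L/II-2 aff ·: X^lY
L/II-3 ? I-1×I-2: X^LY|X^lY
L/III-1 ? II-1×II-2: X^LX^l|X^lX^l
L/III-2 aff II-1×II-2: X^lX^l
⇒ L over [I-1,I-2,II-1,II-2,II-3,III-1,III-2]: 4 consistent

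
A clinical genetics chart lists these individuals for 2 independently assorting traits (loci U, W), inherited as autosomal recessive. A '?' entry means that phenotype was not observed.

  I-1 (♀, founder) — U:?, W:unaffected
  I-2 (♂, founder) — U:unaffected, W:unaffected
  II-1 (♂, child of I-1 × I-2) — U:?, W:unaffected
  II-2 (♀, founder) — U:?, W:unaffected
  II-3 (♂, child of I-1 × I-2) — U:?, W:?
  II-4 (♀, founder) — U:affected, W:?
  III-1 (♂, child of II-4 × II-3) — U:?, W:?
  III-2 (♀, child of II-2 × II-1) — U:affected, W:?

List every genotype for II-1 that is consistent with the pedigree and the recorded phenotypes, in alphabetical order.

U/I-1 ? ·: UU|Uu|uu
U/I-2 un ·: UU|Uu
U/II-1 ? I-1×I-2: Uu|uu
U/II-2 ? ·: Uu|uu
U/II-3 ? I-1×I-2: UU|Uu|uu
U/II-4 aff ·: uu
U/III-1 ? II-4×II-3: Uu|uu
U/III-2 aff II-2×II-1: uu
⇒ U over [I-1,I-2,II-1,II-2,II-3,II-4,III-1,III-2]: 44 consistent
W/I-1 un ·: WW|Ww
W/I-2 un ·: WW|Ww
W/II-1 un I-1×I-2: WW|Ww
W/II-2 un ·: WW|Ww
W/II-3 ? I-1×I-2: WW|Ww|ww
W/II-4 ? ·: WW|Ww|ww
W/III-1 ? II-4×II-3: WW|Ww|ww
W/III-2 ? II-2×II-1: WW|Ww|ww
⇒ W over [I-1,I-2,II-1,II-2,II-3,II-4,III-1,III-2]: 308 consistent

II-1 ∈ {Uu WW, Uu Ww, uu WW, uu Ww}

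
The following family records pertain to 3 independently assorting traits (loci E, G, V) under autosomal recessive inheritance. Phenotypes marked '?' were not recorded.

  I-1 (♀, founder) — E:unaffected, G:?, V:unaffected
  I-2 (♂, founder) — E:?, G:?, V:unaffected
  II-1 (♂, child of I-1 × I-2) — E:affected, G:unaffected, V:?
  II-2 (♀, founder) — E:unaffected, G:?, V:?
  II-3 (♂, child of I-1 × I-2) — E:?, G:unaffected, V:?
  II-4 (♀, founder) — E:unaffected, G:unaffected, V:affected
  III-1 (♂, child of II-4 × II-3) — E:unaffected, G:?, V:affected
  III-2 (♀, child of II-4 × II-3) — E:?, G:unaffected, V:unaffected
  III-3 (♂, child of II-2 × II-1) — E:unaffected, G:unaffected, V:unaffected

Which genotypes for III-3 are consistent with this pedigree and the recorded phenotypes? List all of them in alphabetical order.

E/I-1 un ·: Ee
E/I-2 ? ·: Ee|ee
E/II-1 aff I-1×I-2: ee
E/II-2 un ·: EE|Ee
E/II-3 ? I-1×I-2: EE|Ee|ee
E/II-4 un ·: EE|Ee
E/III-1 un II-4×II-3: EE|Ee
E/III-2 ? II-4×II-3: EE|Ee|ee
E/III-3 un II-2×II-1: Ee
⇒ E over [I-1,I-2,II-1,II-2,II-3,II-4,III-1,III-2,III-3]: 62 consistent
G/I-1 ? ·: GG|Gg|gg
G/I-2 ? ·: GG|Gg|gg
G/II-1 un I-1×I-2: GG|Gg
G/II-2 ? ·: GG|Gg|gg
G/II-3 un I-1×I-2: GG|Gg
G/II-4 un ·: GG|Gg
G/III-1 ? II-4×II-3: GG|Gg|gg
G/III-2 un II-4×II-3: GG|Gg
G/III-3 un II-2×II-1: GG|Gg
⇒ G over [I-1,I-2,II-1,II-2,II-3,II-4,III-1,III-2,III-3]: 625 consistent
V/I-1 un ·: VV|Vv
V/I-2 un ·: VV|Vv
V/II-1 ? I-1×I-2: VV|Vv|vv
V/II-2 ? ·: VV|Vv|vv
V/II-3 ? I-1×I-2: Vv
V/II-4 aff ·: vv
V/III-1 aff II-4×II-3: vv
V/III-2 un II-4×II-3: Vv
V/III-3 un II-2×II-1: VV|Vv
⇒ V over [I-1,I-2,II-1,II-2,II-3,II-4,III-1,III-2,III-3]: 29 consistent

III-3 ∈ {Ee GG VV, Ee GG Vv, Ee Gg VV, Ee Gg Vv}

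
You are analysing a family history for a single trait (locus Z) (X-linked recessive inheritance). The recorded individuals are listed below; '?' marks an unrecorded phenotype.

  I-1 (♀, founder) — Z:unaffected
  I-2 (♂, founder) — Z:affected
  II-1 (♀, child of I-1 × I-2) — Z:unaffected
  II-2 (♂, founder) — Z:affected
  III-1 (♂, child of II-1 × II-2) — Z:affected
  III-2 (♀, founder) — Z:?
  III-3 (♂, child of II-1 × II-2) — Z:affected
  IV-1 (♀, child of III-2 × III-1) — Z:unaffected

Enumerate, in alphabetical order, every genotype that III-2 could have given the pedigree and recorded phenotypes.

III-2 ∈ {X^ZX^Z, X^ZX^z}

Z/I-1 un ·: X^ZX^Z|X^ZX^z
Z/I-2 aff ·: X^zY
Z/II-1 un I-1×I-2: X^ZX^z
Z/II-2 aff ·: X^zY
Z/III-1 aff II-1×II-2: X^zY
Z/III-2 ? ·: X^ZX^Z|X^ZX^z
Z/III-3 aff II-1×II-2: X^zY
Z/IV-1 un III-2×III-1: X^ZX^z
⇒ Z over [I-1,I-2,II-1,II-2,III-1,III-2,III-3,IV-1]: 4 consistent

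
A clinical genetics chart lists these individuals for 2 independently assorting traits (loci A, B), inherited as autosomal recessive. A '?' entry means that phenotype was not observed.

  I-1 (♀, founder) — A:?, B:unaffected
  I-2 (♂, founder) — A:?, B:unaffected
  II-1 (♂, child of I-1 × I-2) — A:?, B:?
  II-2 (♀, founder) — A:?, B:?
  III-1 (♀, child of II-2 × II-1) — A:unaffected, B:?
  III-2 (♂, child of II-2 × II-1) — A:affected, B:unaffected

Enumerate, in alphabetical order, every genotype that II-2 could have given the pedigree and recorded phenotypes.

II-2 ∈ {Aa BB, Aa Bb, Aa bb, aa BB, aa Bb, aa bb}

A/I-1 ? ·: AA|Aa|aa
A/I-2 ? ·: AA|Aa|aa
A/II-1 ? I-1×I-2: Aa|aa
A/II-2 ? ·: Aa|aa
A/III-1 un II-2×II-1: AA|Aa
A/III-2 aff II-2×II-1: aa
⇒ A over [I-1,I-2,II-1,II-2,III-1,III-2]: 25 consistent
B/I-1 un ·: BB|Bb
B/I-2 un ·: BB|Bb
B/II-1 ? I-1×I-2: BB|Bb|bb
B/II-2 ? ·: BB|Bb|bb
B/III-1 ? II-2×II-1: BB|Bb|bb
B/III-2 un II-2×II-1: BB|Bb
⇒ B over [I-1,I-2,II-1,II-2,III-1,III-2]: 63 consistent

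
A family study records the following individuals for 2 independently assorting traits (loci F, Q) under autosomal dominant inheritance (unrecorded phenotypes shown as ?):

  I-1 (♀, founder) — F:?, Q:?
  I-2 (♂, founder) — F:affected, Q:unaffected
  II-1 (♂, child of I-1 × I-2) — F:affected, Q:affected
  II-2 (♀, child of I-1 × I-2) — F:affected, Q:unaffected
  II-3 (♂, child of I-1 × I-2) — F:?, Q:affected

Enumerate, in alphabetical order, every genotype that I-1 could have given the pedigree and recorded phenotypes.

F/I-1 ? ·: ff|Ff|FF
F/I-2 aff ·: Ff|FF
F/II-1 aff I-1×I-2: Ff|FF
F/II-2 aff I-1×I-2: Ff|FF
F/II-3 ? I-1×I-2: ff|Ff|FF
⇒ F over [I-1,I-2,II-1,II-2,II-3]: 32 consistent
Q/I-1 ? ·: Qq
Q/I-2 un ·: qq
Q/II-1 aff I-1×I-2: Qq
Q/II-2 un I-1×I-2: qq
Q/II-3 aff I-1×I-2: Qq
⇒ Q over [I-1,I-2,II-1,II-2,II-3]: 1 consistent

I-1 ∈ {FF Qq, Ff Qq, ff Qq}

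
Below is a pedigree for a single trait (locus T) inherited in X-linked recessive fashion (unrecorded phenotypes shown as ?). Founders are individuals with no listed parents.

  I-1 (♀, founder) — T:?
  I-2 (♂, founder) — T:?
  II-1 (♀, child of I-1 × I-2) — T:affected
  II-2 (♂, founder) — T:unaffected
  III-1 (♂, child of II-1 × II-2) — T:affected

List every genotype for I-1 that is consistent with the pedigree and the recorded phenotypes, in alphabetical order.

I-1 ∈ {X^TX^t, X^tX^t}

T/I-1 ? ·: X^TX^t|X^tX^t
T/I-2 ? ·: X^tY
T/II-1 aff I-1×I-2: X^tX^t
T/II-2 un ·: X^TY
T/III-1 aff II-1×II-2: X^tY
⇒ T over [I-1,I-2,II-1,II-2,III-1]: 2 consistent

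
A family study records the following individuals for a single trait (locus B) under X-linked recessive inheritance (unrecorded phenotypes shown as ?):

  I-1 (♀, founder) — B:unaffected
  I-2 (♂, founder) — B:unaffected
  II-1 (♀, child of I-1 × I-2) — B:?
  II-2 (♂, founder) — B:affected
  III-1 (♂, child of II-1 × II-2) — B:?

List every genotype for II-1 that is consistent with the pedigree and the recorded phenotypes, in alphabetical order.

B/I-1 un ·: X^BX^B|X^BX^b
B/I-2 un ·: X^BY
B/II-1 ? I-1×I-2: X^BX^B|X^BX^b
B/II-2 aff ·: X^bY
B/III-1 ? II-1×II-2: X^BY|X^bY
⇒ B over [I-1,I-2,II-1,II-2,III-1]: 4 consistent

II-1 ∈ {X^BX^B, X^BX^b}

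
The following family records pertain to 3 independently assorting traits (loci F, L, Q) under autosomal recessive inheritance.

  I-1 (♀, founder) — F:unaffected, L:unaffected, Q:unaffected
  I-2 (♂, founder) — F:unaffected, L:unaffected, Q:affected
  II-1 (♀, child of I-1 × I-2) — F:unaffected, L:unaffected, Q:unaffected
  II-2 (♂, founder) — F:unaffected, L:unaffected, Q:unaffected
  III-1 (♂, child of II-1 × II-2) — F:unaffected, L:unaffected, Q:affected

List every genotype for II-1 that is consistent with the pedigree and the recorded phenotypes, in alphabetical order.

II-1 ∈ {FF LL Qq, FF Ll Qq, Ff LL Qq, Ff Ll Qq}

F/I-1 un ·: FF|Ff
F/I-2 un ·: FF|Ff
F/II-1 un I-1×I-2: FF|Ff
F/II-2 un ·: FF|Ff
F/III-1 un II-1×II-2: FF|Ff
⇒ F over [I-1,I-2,II-1,II-2,III-1]: 24 consistent
L/I-1 un ·: LL|Ll
L/I-2 un ·: LL|Ll
L/II-1 un I-1×I-2: LL|Ll
L/II-2 un ·: LL|Ll
L/III-1 un II-1×II-2: LL|Ll
⇒ L over [I-1,I-2,II-1,II-2,III-1]: 24 consistent
Q/I-1 un ·: QQ|Qq
Q/I-2 aff ·: qq
Q/II-1 un I-1×I-2: Qq
Q/II-2 un ·: Qq
Q/III-1 aff II-1×II-2: qq
⇒ Q over [I-1,I-2,II-1,II-2,III-1]: 2 consistent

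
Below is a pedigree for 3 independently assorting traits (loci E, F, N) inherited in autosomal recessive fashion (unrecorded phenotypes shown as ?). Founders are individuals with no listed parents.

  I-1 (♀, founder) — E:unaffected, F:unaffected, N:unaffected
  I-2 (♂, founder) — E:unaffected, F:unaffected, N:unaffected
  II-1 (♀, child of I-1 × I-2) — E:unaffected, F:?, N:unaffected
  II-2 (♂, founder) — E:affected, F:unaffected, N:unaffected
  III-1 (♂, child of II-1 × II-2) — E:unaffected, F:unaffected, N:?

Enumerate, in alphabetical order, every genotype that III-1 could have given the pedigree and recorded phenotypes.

III-1 ∈ {Ee FF NN, Ee FF Nn, Ee FF nn, Ee Ff NN, Ee Ff Nn, Ee Ff nn}

E/I-1 un ·: EE|Ee
E/I-2 un ·: EE|Ee
E/II-1 un I-1×I-2: EE|Ee
E/II-2 aff ·: ee
E/III-1 un II-1×II-2: Ee
⇒ E over [I-1,I-2,II-1,II-2,III-1]: 7 consistent
F/I-1 un ·: FF|Ff
F/I-2 un ·: FF|Ff
F/II-1 ? I-1×I-2: FF|Ff|ff
F/II-2 un ·: FF|Ff
F/III-1 un II-1×II-2: FF|Ff
⇒ F over [I-1,I-2,II-1,II-2,III-1]: 26 consistent
N/I-1 un ·: NN|Nn
N/I-2 un ·: NN|Nn
N/II-1 un I-1×I-2: NN|Nn
N/II-2 un ·: NN|Nn
N/III-1 ? II-1×II-2: NN|Nn|nn
⇒ N over [I-1,I-2,II-1,II-2,III-1]: 27 consistent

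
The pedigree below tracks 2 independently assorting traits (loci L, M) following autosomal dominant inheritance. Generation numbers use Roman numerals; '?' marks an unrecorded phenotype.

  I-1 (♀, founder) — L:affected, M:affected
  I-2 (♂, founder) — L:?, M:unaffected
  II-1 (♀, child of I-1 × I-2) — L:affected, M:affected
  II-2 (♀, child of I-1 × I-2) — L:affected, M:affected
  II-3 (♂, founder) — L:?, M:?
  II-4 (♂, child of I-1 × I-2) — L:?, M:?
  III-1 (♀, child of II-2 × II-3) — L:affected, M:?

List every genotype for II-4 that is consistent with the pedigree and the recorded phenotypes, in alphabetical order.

L/I-1 aff ·: Ll|LL
L/I-2 ? ·: ll|Ll|LL
L/II-1 aff I-1×I-2: Ll|LL
L/II-2 aff I-1×I-2: Ll|LL
L/II-3 ? ·: ll|Ll|LL
L/II-4 ? I-1×I-2: ll|Ll|LL
L/III-1 aff II-2×II-3: Ll|LL
⇒ L over [I-1,I-2,II-1,II-2,II-3,II-4,III-1]: 145 consistent
M/I-1 aff ·: Mm|MM
M/I-2 un ·: mm
M/II-1 aff I-1×I-2: Mm
M/II-2 aff I-1×I-2: Mm
M/II-3 ? ·: mm|Mm|MM
M/II-4 ? I-1×I-2: mm|Mm
M/III-1 ? II-2×II-3: mm|Mm|MM
⇒ M over [I-1,I-2,II-1,II-2,II-3,II-4,III-1]: 21 consistent

II-4 ∈ {LL Mm, LL mm, Ll Mm, Ll mm, ll Mm, ll mm}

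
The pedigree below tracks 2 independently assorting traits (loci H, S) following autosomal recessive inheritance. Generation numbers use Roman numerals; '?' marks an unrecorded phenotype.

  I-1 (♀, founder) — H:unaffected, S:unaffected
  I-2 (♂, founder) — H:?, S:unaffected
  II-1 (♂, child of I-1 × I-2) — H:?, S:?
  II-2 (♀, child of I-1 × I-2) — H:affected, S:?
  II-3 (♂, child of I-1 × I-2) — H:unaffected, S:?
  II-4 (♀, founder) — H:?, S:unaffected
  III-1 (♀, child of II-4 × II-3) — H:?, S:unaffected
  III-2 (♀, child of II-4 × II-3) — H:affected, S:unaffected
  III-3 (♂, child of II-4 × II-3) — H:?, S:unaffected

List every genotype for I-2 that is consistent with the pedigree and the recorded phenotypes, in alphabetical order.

H/I-1 un ·: Hh
H/I-2 ? ·: Hh|hh
H/II-1 ? I-1×I-2: HH|Hh|hh
H/II-2 aff I-1×I-2: hh
H/II-3 un I-1×I-2: Hh
H/II-4 ? ·: Hh|hh
H/III-1 ? II-4×II-3: HH|Hh|hh
H/III-2 aff II-4×II-3: hh
H/III-3 ? II-4×II-3: HH|Hh|hh
⇒ H over [I-1,I-2,II-1,II-2,II-3,II-4,III-1,III-2,III-3]: 65 consistent
S/I-1 un ·: SS|Ss
S/I-2 un ·: SS|Ss
S/II-1 ? I-1×I-2: SS|Ss|ss
S/II-2 ? I-1×I-2: SS|Ss|ss
S/II-3 ? I-1×I-2: SS|Ss|ss
S/II-4 un ·: SS|Ss
S/III-1 un II-4×II-3: SS|Ss
S/III-2 un II-4×II-3: SS|Ss
S/III-3 un II-4×II-3: SS|Ss
⇒ S over [I-1,I-2,II-1,II-2,II-3,II-4,III-1,III-2,III-3]: 452 consistent

I-2 ∈ {Hh SS, Hh Ss, hh SS, hh Ss}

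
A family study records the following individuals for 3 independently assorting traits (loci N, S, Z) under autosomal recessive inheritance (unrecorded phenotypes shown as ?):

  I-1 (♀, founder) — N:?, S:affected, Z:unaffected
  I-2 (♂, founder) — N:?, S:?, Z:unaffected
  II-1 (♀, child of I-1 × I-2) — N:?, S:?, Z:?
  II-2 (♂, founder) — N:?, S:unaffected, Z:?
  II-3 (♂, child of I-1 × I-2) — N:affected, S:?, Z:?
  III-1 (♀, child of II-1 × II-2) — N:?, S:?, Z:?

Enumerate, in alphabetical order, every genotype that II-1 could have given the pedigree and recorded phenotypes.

II-1 ∈ {NN Ss ZZ, NN Ss Zz, NN Ss zz, NN ss ZZ, NN ss Zz, NN ss zz, Nn Ss ZZ, Nn Ss Zz, Nn Ss zz, Nn ss ZZ, Nn ss Zz, Nn ss zz, nn Ss ZZ, nn Ss Zz, nn Ss zz, nn ss ZZ, nn ss Zz, nn ss zz}

N/I-1 ? ·: Nn|nn
N/I-2 ? ·: Nn|nn
N/II-1 ? I-1×I-2: NN|Nn|nn
N/II-2 ? ·: NN|Nn|nn
N/II-3 aff I-1×I-2: nn
N/III-1 ? II-1×II-2: NN|Nn|nn
⇒ N over [I-1,I-2,II-1,II-2,II-3,III-1]: 41 consistent
S/I-1 aff ·: ss
S/I-2 ? ·: SS|Ss|ss
S/II-1 ? I-1×I-2: Ss|ss
S/II-2 un ·: SS|Ss
S/II-3 ? I-1×I-2: Ss|ss
S/III-1 ? II-1×II-2: SS|Ss|ss
⇒ S over [I-1,I-2,II-1,II-2,II-3,III-1]: 24 consistent
Z/I-1 un ·: ZZ|Zz
Z/I-2 un ·: ZZ|Zz
Z/II-1 ? I-1×I-2: ZZ|Zz|zz
Z/II-2 ? ·: ZZ|Zz|zz
Z/II-3 ? I-1×I-2: ZZ|Zz|zz
Z/III-1 ? II-1×II-2: ZZ|Zz|zz
⇒ Z over [I-1,I-2,II-1,II-2,II-3,III-1]: 93 consistent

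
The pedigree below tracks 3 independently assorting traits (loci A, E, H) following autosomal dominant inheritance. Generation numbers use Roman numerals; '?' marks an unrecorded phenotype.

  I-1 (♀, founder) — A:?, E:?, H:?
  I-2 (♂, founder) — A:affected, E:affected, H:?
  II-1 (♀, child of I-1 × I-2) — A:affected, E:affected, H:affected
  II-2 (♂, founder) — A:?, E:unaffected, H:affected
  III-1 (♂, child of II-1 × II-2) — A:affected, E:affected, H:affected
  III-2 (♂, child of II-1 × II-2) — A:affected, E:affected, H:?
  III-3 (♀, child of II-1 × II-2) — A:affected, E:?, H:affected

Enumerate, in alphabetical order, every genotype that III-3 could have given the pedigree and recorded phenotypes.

III-3 ∈ {AA Ee HH, AA Ee Hh, AA ee HH, AA ee Hh, Aa Ee HH, Aa Ee Hh, Aa ee HH, Aa ee Hh}

A/I-1 ? ·: aa|Aa|AA
A/I-2 aff ·: Aa|AA
A/II-1 aff I-1×I-2: Aa|AA
A/II-2 ? ·: aa|Aa|AA
A/III-1 aff II-1×II-2: Aa|AA
A/III-2 aff II-1×II-2: Aa|AA
A/III-3 aff II-1×II-2: Aa|AA
⇒ A over [I-1,I-2,II-1,II-2,III-1,III-2,III-3]: 125 consistent
E/I-1 ? ·: ee|Ee|EE
E/I-2 aff ·: Ee|EE
E/II-1 aff I-1×I-2: Ee|EE
E/II-2 un ·: ee
E/III-1 aff II-1×II-2: Ee
E/III-2 aff II-1×II-2: Ee
E/III-3 ? II-1×II-2: ee|Ee
⇒ E over [I-1,I-2,II-1,II-2,III-1,III-2,III-3]: 14 consistent
H/I-1 ? ·: hh|Hh|HH
H/I-2 ? ·: hh|Hh|HH
H/II-1 aff I-1×I-2: Hh|HH
H/II-2 aff ·: Hh|HH
H/III-1 aff II-1×II-2: Hh|HH
H/III-2 ? II-1×II-2: hh|Hh|HH
H/III-3 aff II-1×II-2: Hh|HH
⇒ H over [I-1,I-2,II-1,II-2,III-1,III-2,III-3]: 176 consistent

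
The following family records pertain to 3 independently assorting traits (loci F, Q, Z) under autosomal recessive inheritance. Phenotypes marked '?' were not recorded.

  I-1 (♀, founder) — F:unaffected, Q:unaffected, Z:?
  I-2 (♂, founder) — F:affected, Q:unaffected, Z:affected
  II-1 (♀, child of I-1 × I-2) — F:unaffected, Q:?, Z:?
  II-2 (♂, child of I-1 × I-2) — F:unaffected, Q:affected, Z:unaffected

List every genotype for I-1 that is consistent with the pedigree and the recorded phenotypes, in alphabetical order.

F/I-1 un ·: FF|Ff
F/I-2 aff ·: ff
F/II-1 un I-1×I-2: Ff
F/II-2 un I-1×I-2: Ff
⇒ F over [I-1,I-2,II-1,II-2]: 2 consistent
Q/I-1 un ·: Qq
Q/I-2 un ·: Qq
Q/II-1 ? I-1×I-2: QQ|Qq|qq
Q/II-2 aff I-1×I-2: qq
⇒ Q over [I-1,I-2,II-1,II-2]: 3 consistent
Z/I-1 ? ·: ZZ|Zz
Z/I-2 aff ·: zz
Z/II-1 ? I-1×I-2: Zz|zz
Z/II-2 un I-1×I-2: Zz
⇒ Z over [I-1,I-2,II-1,II-2]: 3 consistent

I-1 ∈ {FF Qq ZZ, FF Qq Zz, Ff Qq ZZ, Ff Qq Zz}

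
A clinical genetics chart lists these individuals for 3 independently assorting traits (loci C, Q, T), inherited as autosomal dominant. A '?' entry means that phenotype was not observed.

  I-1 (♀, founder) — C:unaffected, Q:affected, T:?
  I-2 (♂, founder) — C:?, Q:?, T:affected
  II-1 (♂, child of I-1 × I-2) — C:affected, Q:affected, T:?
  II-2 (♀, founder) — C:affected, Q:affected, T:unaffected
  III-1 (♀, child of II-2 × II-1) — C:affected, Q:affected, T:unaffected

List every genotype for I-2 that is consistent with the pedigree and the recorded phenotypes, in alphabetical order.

C/I-1 un ·: cc
C/I-2 ? ·: Cc|CC
C/II-1 aff I-1×I-2: Cc
C/II-2 aff ·: Cc|CC
C/III-1 aff II-2×II-1: Cc|CC
⇒ C over [I-1,I-2,II-1,II-2,III-1]: 8 consistent
Q/I-1 aff ·: Qq|QQ
Q/I-2 ? ·: qq|Qq|QQ
Q/II-1 aff I-1×I-2: Qq|QQ
Q/II-2 aff ·: Qq|QQ
Q/III-1 aff II-2×II-1: Qq|QQ
⇒ Q over [I-1,I-2,II-1,II-2,III-1]: 32 consistent
T/I-1 ? ·: tt|Tt|TT
T/I-2 aff ·: Tt|TT
T/II-1 ? I-1×I-2: tt|Tt
T/II-2 un ·: tt
T/III-1 un II-2×II-1: tt
⇒ T over [I-1,I-2,II-1,II-2,III-1]: 7 consistent

I-2 ∈ {CC QQ TT, CC QQ Tt, CC Qq TT, CC Qq Tt, CC qq TT, CC qq Tt, Cc QQ TT, Cc QQ Tt, Cc Qq TT, Cc Qq Tt, Cc qq TT, Cc qq Tt}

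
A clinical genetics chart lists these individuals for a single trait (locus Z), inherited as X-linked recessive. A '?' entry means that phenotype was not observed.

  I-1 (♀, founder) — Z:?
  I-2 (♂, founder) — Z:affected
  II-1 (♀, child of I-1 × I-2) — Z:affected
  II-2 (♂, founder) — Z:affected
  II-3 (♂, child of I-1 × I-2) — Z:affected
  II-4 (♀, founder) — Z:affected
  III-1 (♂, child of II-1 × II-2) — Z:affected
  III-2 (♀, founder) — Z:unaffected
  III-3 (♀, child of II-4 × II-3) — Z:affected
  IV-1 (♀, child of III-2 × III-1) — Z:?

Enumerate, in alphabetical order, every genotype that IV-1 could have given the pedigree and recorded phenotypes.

IV-1 ∈ {X^ZX^z, X^zX^z}

Z/I-1 ? ·: X^ZX^z|X^zX^z
Z/I-2 aff ·: X^zY
Z/II-1 aff I-1×I-2: X^zX^z
Z/II-2 aff ·: X^zY
Z/II-3 aff I-1×I-2: X^zY
Z/II-4 aff ·: X^zX^z
Z/III-1 aff II-1×II-2: X^zY
Z/III-2 un ·: X^ZX^Z|X^ZX^z
Z/III-3 aff II-4×II-3: X^zX^z
Z/IV-1 ? III-2×III-1: X^ZX^z|X^zX^z
⇒ Z over [I-1,I-2,II-1,II-2,II-3,II-4,III-1,III-2,III-3,IV-1]: 6 consistent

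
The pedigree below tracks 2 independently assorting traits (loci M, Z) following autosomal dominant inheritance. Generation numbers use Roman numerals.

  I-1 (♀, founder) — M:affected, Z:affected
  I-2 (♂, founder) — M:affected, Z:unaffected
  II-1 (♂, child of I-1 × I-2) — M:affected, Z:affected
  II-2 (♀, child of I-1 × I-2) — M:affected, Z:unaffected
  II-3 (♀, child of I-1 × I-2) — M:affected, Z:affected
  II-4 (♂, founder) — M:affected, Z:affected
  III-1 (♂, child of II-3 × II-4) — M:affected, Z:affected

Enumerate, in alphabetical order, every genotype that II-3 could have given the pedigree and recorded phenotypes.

II-3 ∈ {MM Zz, Mm Zz}

M/I-1 aff ·: Mm|MM
M/I-2 aff ·: Mm|MM
M/II-1 aff I-1×I-2: Mm|MM
M/II-2 aff I-1×I-2: Mm|MM
M/II-3 aff I-1×I-2: Mm|MM
M/II-4 aff ·: Mm|MM
M/III-1 aff II-3×II-4: Mm|MM
⇒ M over [I-1,I-2,II-1,II-2,II-3,II-4,III-1]: 87 consistent
Z/I-1 aff ·: Zz
Z/I-2 un ·: zz
Z/II-1 aff I-1×I-2: Zz
Z/II-2 un I-1×I-2: zz
Z/II-3 aff I-1×I-2: Zz
Z/II-4 aff ·: Zz|ZZ
Z/III-1 aff II-3×II-4: Zz|ZZ
⇒ Z over [I-1,I-2,II-1,II-2,II-3,II-4,III-1]: 4 consistent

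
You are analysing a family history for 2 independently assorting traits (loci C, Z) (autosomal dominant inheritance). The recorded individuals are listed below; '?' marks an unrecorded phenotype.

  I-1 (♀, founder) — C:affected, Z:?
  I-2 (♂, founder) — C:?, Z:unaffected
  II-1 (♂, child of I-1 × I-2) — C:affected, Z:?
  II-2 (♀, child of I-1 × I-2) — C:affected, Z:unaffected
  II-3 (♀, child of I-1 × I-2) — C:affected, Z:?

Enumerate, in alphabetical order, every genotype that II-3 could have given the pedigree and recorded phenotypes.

C/I-1 aff ·: Cc|CC
C/I-2 ? ·: cc|Cc|CC
C/II-1 aff I-1×I-2: Cc|CC
C/II-2 aff I-1×I-2: Cc|CC
C/II-3 aff I-1×I-2: Cc|CC
⇒ C over [I-1,I-2,II-1,II-2,II-3]: 27 consistent
Z/I-1 ? ·: zz|Zz
Z/I-2 un ·: zz
Z/II-1 ? I-1×I-2: zz|Zz
Z/II-2 un I-1×I-2: zz
Z/II-3 ? I-1×I-2: zz|Zz
⇒ Z over [I-1,I-2,II-1,II-2,II-3]: 5 consistent

II-3 ∈ {CC Zz, CC zz, Cc Zz, Cc zz}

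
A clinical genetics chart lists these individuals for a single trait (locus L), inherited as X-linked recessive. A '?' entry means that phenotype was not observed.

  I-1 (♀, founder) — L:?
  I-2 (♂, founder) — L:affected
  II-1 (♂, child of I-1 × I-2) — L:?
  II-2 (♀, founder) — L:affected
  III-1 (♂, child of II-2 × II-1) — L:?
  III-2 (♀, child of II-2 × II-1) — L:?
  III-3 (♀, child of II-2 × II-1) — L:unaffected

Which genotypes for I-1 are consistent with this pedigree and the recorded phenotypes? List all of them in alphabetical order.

I-1 ∈ {X^LX^L, X^LX^l}

L/I-1 ? ·: X^LX^L|X^LX^l
L/I-2 aff ·: X^lY
L/II-1 ? I-1×I-2: X^LY
L/II-2 aff ·: X^lX^l
L/III-1 ? II-2×II-1: X^lY
L/III-2 ? II-2×II-1: X^LX^l
L/III-3 un II-2×II-1: X^LX^l
⇒ L over [I-1,I-2,II-1,II-2,III-1,III-2,III-3]: 2 consistent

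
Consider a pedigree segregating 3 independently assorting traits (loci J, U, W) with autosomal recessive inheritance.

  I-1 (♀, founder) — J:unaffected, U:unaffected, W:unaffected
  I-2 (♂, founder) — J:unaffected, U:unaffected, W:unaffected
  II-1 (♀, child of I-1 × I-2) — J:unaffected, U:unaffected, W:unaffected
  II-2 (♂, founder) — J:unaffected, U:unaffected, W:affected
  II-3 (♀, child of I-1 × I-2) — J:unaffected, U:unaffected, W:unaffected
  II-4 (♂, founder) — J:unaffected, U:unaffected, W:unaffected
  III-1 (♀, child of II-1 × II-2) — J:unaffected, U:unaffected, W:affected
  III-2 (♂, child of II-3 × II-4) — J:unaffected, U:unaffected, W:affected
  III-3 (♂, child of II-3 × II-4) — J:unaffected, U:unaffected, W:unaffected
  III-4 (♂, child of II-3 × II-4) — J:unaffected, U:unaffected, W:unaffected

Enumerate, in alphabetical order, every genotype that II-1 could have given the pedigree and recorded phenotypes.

J/I-1 un ·: JJ|Jj
J/I-2 un ·: JJ|Jj
J/II-1 un I-1×I-2: JJ|Jj
J/II-2 un ·: JJ|Jj
J/II-3 un I-1×I-2: JJ|Jj
J/II-4 un ·: JJ|Jj
J/III-1 un II-1×II-2: JJ|Jj
J/III-2 un II-3×II-4: JJ|Jj
J/III-3 un II-3×II-4: JJ|Jj
J/III-4 un II-3×II-4: JJ|Jj
⇒ J over [I-1,I-2,II-1,II-2,II-3,II-4,III-1,III-2,III-3,III-4]: 552 consistent
U/I-1 un ·: UU|Uu
U/I-2 un ·: UU|Uu
U/II-1 un I-1×I-2: UU|Uu
U/II-2 un ·: UU|Uu
U/II-3 un I-1×I-2: UU|Uu
U/II-4 un ·: UU|Uu
U/III-1 un II-1×II-2: UU|Uu
U/III-2 un II-3×II-4: UU|Uu
U/III-3 un II-3×II-4: UU|Uu
U/III-4 un II-3×II-4: UU|Uu
⇒ U over [I-1,I-2,II-1,II-2,II-3,II-4,III-1,III-2,III-3,III-4]: 552 consistent
W/I-1 un ·: WW|Ww
W/I-2 un ·: WW|Ww
W/II-1 un I-1×I-2: Ww
W/II-2 aff ·: ww
W/II-3 un I-1×I-2: Ww
W/II-4 un ·: Ww
W/III-1 aff II-1×II-2: ww
W/III-2 aff II-3×II-4: ww
W/III-3 un II-3×II-4: WW|Ww
W/III-4 un II-3×II-4: WW|Ww
⇒ W over [I-1,I-2,II-1,II-2,II-3,II-4,III-1,III-2,III-3,III-4]: 12 consistent

II-1 ∈ {JJ UU Ww, JJ Uu Ww, Jj UU Ww, Jj Uu Ww}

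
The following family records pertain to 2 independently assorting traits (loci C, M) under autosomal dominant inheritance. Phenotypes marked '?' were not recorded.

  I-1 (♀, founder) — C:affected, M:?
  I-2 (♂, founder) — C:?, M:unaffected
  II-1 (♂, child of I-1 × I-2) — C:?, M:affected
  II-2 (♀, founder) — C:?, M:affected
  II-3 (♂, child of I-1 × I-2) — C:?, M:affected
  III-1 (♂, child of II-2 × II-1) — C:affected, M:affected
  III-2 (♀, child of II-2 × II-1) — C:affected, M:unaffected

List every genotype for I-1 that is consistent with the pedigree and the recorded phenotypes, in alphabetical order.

C/I-1 aff ·: Cc|CC
C/I-2 ? ·: cc|Cc|CC
C/II-1 ? I-1×I-2: cc|Cc|CC
C/II-2 ? ·: cc|Cc|CC
C/II-3 ? I-1×I-2: cc|Cc|CC
C/III-1 aff II-2×II-1: Cc|CC
C/III-2 aff II-2×II-1: Cc|CC
⇒ C over [I-1,I-2,II-1,II-2,II-3,III-1,III-2]: 148 consistent
M/I-1 ? ·: Mm|MM
M/I-2 un ·: mm
M/II-1 aff I-1×I-2: Mm
M/II-2 aff ·: Mm
M/II-3 aff I-1×I-2: Mm
M/III-1 aff II-2×II-1: Mm|MM
M/III-2 un II-2×II-1: mm
⇒ M over [I-1,I-2,II-1,II-2,II-3,III-1,III-2]: 4 consistent

I-1 ∈ {CC MM, CC Mm, Cc MM, Cc Mm}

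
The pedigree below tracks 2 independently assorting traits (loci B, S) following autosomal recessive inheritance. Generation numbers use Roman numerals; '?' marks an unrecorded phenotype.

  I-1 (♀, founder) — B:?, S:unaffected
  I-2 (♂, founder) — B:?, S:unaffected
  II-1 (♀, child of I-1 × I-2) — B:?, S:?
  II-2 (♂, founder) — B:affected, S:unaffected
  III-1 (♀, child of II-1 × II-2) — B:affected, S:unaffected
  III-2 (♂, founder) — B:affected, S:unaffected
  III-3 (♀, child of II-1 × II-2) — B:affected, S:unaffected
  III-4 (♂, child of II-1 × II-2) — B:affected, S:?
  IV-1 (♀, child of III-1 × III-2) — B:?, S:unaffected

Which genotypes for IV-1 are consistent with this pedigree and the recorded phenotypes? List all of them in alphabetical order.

B/I-1 ? ·: BB|Bb|bb
B/I-2 ? ·: BB|Bb|bb
B/II-1 ? I-1×I-2: Bb|bb
B/II-2 aff ·: bb
B/III-1 aff II-1×II-2: bb
B/III-2 aff ·: bb
B/III-3 aff II-1×II-2: bb
B/III-4 aff II-1×II-2: bb
B/IV-1 ? III-1×III-2: bb
⇒ B over [I-1,I-2,II-1,II-2,III-1,III-2,III-3,III-4,IV-1]: 11 consistent
S/I-1 un ·: SS|Ss
S/I-2 un ·: SS|Ss
S/II-1 ? I-1×I-2: SS|Ss|ss
S/II-2 un ·: SS|Ss
S/III-1 un II-1×II-2: SS|Ss
S/III-2 un ·: SS|Ss
S/III-3 un II-1×II-2: SS|Ss
S/III-4 ? II-1×II-2: SS|Ss|ss
S/IV-1 un III-1×III-2: SS|Ss
⇒ S over [I-1,I-2,II-1,II-2,III-1,III-2,III-3,III-4,IV-1]: 346 consistent

IV-1 ∈ {bb SS, bb Ss}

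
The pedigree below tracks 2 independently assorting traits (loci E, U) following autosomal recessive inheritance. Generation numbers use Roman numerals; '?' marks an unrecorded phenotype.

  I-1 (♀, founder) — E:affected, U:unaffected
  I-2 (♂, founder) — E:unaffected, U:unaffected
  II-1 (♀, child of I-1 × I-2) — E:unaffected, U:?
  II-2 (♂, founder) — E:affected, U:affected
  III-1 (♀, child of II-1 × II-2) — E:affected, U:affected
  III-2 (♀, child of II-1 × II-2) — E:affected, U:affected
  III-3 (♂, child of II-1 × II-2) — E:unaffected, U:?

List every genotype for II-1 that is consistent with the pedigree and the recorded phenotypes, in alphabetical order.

II-1 ∈ {Ee Uu, Ee uu}

E/I-1 aff ·: ee
E/I-2 un ·: EE|Ee
E/II-1 un I-1×I-2: Ee
E/II-2 aff ·: ee
E/III-1 aff II-1×II-2: ee
E/III-2 aff II-1×II-2: ee
E/III-3 un II-1×II-2: Ee
⇒ E over [I-1,I-2,II-1,II-2,III-1,III-2,III-3]: 2 consistent
U/I-1 un ·: UU|Uu
U/I-2 un ·: UU|Uu
U/II-1 ? I-1×I-2: Uu|uu
U/II-2 aff ·: uu
U/III-1 aff II-1×II-2: uu
U/III-2 aff II-1×II-2: uu
U/III-3 ? II-1×II-2: Uu|uu
⇒ U over [I-1,I-2,II-1,II-2,III-1,III-2,III-3]: 7 consistent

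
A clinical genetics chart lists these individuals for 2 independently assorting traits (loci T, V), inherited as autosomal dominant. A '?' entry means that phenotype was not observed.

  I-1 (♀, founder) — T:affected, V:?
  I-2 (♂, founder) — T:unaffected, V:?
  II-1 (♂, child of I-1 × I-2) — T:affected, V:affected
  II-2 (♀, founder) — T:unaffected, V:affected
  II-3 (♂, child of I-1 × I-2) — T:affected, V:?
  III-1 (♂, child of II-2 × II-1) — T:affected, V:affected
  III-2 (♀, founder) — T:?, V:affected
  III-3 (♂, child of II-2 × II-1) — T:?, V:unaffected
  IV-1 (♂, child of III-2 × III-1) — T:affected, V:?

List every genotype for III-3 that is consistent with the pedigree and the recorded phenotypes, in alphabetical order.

III-3 ∈ {Tt vv, tt vv}

T/I-1 aff ·: Tt|TT
T/I-2 un ·: tt
T/II-1 aff I-1×I-2: Tt
T/II-2 un ·: tt
T/II-3 aff I-1×I-2: Tt
T/III-1 aff II-2×II-1: Tt
T/III-2 ? ·: tt|Tt|TT
T/III-3 ? II-2×II-1: tt|Tt
T/IV-1 aff III-2×III-1: Tt|TT
⇒ T over [I-1,I-2,II-1,II-2,II-3,III-1,III-2,III-3,IV-1]: 20 consistent
V/I-1 ? ·: vv|Vv|VV
V/I-2 ? ·: vv|Vv|VV
V/II-1 aff I-1×I-2: Vv
V/II-2 aff ·: Vv
V/II-3 ? I-1×I-2: vv|Vv|VV
V/III-1 aff II-2×II-1: Vv|VV
V/III-2 aff ·: Vv|VV
V/III-3 un II-2×II-1: vv
V/IV-1 ? III-2×III-1: vv|Vv|VV
⇒ V over [I-1,I-2,II-1,II-2,II-3,III-1,III-2,III-3,IV-1]: 104 consistent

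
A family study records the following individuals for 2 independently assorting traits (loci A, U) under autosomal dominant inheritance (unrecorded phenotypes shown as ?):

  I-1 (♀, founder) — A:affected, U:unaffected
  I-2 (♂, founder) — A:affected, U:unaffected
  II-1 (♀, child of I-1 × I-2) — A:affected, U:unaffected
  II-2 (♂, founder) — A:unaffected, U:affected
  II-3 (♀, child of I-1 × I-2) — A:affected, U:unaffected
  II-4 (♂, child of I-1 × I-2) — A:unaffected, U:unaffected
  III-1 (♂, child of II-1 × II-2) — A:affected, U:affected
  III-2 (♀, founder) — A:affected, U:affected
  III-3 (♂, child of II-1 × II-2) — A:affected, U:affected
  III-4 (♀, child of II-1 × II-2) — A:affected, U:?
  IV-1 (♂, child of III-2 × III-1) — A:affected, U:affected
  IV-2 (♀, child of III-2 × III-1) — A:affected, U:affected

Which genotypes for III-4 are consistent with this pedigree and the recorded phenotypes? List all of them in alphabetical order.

III-4 ∈ {Aa Uu, Aa uu}

A/I-1 aff ·: Aa
A/I-2 aff ·: Aa
A/II-1 aff I-1×I-2: Aa|AA
A/II-2 un ·: aa
A/II-3 aff I-1×I-2: Aa|AA
A/II-4 un I-1×I-2: aa
A/III-1 aff II-1×II-2: Aa
A/III-2 aff ·: Aa|AA
A/III-3 aff II-1×II-2: Aa
A/III-4 aff II-1×II-2: Aa
A/IV-1 aff III-2×III-1: Aa|AA
A/IV-2 aff III-2×III-1: Aa|AA
⇒ A over [I-1,I-2,II-1,II-2,II-3,II-4,III-1,III-2,III-3,III-4,IV-1,IV-2]: 32 consistent
U/I-1 un ·: uu
U/I-2 un ·: uu
U/II-1 un I-1×I-2: uu
U/II-2 aff ·: Uu|UU
U/II-3 un I-1×I-2: uu
U/II-4 un I-1×I-2: uu
U/III-1 aff II-1×II-2: Uu
U/III-2 aff ·: Uu|UU
U/III-3 aff II-1×II-2: Uu
U/III-4 ? II-1×II-2: uu|Uu
U/IV-1 aff III-2×III-1: Uu|UU
U/IV-2 aff III-2×III-1: Uu|UU
⇒ U over [I-1,I-2,II-1,II-2,II-3,II-4,III-1,III-2,III-3,III-4,IV-1,IV-2]: 24 consistent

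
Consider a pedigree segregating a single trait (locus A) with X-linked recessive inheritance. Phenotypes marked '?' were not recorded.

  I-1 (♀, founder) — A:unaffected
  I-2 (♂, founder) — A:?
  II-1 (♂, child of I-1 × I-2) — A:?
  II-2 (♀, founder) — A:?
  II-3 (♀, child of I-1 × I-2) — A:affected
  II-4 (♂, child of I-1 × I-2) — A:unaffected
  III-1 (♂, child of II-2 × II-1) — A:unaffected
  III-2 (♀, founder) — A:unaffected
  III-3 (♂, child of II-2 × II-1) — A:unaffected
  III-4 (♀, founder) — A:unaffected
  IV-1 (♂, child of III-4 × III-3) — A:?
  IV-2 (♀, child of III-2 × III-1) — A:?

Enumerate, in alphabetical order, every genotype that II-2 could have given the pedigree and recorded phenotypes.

A/I-1 un ·: X^AX^a
A/I-2 ? ·: X^aY
A/II-1 ? I-1×I-2: X^AY|X^aY
A/II-2 ? ·: X^AX^A|X^AX^a
A/II-3 aff I-1×I-2: X^aX^a
A/II-4 un I-1×I-2: X^AY
A/III-1 un II-2×II-1: X^AY
A/III-2 un ·: X^AX^A|X^AX^a
A/III-3 un II-2×II-1: X^AY
A/III-4 un ·: X^AX^A|X^AX^a
A/IV-1 ? III-4×III-3: X^AY|X^aY
A/IV-2 ? III-2×III-1: X^AX^A|X^AX^a
⇒ A over [I-1,I-2,II-1,II-2,II-3,II-4,III-1,III-2,III-3,III-4,IV-1,IV-2]: 36 consistent

II-2 ∈ {X^AX^A, X^AX^a}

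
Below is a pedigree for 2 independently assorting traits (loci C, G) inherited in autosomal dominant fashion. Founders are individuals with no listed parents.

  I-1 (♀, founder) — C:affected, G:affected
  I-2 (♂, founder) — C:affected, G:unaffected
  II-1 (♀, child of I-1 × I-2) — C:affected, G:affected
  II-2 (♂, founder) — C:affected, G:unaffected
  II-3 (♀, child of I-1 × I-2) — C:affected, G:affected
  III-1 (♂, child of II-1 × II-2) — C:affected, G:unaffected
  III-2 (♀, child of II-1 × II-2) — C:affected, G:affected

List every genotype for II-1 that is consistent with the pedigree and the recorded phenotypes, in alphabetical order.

II-1 ∈ {CC Gg, Cc Gg}

C/I-1 aff ·: Cc|CC
C/I-2 aff ·: Cc|CC
C/II-1 aff I-1×I-2: Cc|CC
C/II-2 aff ·: Cc|CC
C/II-3 aff I-1×I-2: Cc|CC
C/III-1 aff II-1×II-2: Cc|CC
C/III-2 aff II-1×II-2: Cc|CC
⇒ C over [I-1,I-2,II-1,II-2,II-3,III-1,III-2]: 83 consistent
G/I-1 aff ·: Gg|GG
G/I-2 un ·: gg
G/II-1 aff I-1×I-2: Gg
G/II-2 un ·: gg
G/II-3 aff I-1×I-2: Gg
G/III-1 un II-1×II-2: gg
G/III-2 aff II-1×II-2: Gg
⇒ G over [I-1,I-2,II-1,II-2,II-3,III-1,III-2]: 2 consistent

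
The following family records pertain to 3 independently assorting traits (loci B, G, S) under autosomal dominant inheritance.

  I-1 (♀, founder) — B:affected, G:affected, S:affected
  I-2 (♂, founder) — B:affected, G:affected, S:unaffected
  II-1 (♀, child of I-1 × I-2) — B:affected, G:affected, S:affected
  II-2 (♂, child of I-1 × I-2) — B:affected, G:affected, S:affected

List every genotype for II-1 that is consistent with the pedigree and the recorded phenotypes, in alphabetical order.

II-1 ∈ {BB GG Ss, BB Gg Ss, Bb GG Ss, Bb Gg Ss}

B/I-1 aff ·: Bb|BB
B/I-2 aff ·: Bb|BB
B/II-1 aff I-1×I-2: Bb|BB
B/II-2 aff I-1×I-2: Bb|BB
⇒ B over [I-1,I-2,II-1,II-2]: 13 consistent
G/I-1 aff ·: Gg|GG
G/I-2 aff ·: Gg|GG
G/II-1 aff I-1×I-2: Gg|GG
G/II-2 aff I-1×I-2: Gg|GG
⇒ G over [I-1,I-2,II-1,II-2]: 13 consistent
S/I-1 aff ·: Ss|SS
S/I-2 un ·: ss
S/II-1 aff I-1×I-2: Ss
S/II-2 aff I-1×I-2: Ss
⇒ S over [I-1,I-2,II-1,II-2]: 2 consistent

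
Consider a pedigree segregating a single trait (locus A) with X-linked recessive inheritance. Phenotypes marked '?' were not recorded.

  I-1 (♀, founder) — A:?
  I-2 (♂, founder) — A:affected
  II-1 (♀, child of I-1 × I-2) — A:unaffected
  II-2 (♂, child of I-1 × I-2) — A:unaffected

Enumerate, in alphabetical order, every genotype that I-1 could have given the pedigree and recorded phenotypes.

I-1 ∈ {X^AX^A, X^AX^a}

A/I-1 ? ·: X^AX^A|X^AX^a
A/I-2 aff ·: X^aY
A/II-1 un I-1×I-2: X^AX^a
A/II-2 un I-1×I-2: X^AY
⇒ A over [I-1,I-2,II-1,II-2]: 2 consistent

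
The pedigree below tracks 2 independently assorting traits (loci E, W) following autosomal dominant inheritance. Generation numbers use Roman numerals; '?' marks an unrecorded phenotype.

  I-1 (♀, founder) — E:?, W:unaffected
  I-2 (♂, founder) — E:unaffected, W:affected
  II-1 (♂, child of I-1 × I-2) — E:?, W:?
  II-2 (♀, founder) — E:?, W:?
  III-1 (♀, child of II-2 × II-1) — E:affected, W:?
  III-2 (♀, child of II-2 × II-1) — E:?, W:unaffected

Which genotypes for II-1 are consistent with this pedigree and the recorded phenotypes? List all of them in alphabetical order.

II-1 ∈ {Ee Ww, Ee ww, ee Ww, ee ww}

E/I-1 ? ·: ee|Ee|EE
E/I-2 un ·: ee
E/II-1 ? I-1×I-2: ee|Ee
E/II-2 ? ·: ee|Ee|EE
E/III-1 aff II-2×II-1: Ee|EE
E/III-2 ? II-2×II-1: ee|Ee|EE
⇒ E over [I-1,I-2,II-1,II-2,III-1,III-2]: 30 consistent
W/I-1 un ·: ww
W/I-2 aff ·: Ww|WW
W/II-1 ? I-1×I-2: ww|Ww
W/II-2 ? ·: ww|Ww
W/III-1 ? II-2×II-1: ww|Ww|WW
W/III-2 un II-2×II-1: ww
⇒ W over [I-1,I-2,II-1,II-2,III-1,III-2]: 13 consistent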